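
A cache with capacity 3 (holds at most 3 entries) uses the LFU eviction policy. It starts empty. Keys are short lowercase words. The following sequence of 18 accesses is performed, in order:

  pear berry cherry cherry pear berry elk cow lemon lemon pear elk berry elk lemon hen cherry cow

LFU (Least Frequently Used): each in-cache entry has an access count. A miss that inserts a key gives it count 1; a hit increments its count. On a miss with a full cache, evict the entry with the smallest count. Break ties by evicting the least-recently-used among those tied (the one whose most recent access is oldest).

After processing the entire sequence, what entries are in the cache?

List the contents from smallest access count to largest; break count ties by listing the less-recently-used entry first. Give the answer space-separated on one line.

Answer: cow pear lemon

Derivation:
LFU simulation (capacity=3):
  1. access pear: MISS. Cache: [pear(c=1)]
  2. access berry: MISS. Cache: [pear(c=1) berry(c=1)]
  3. access cherry: MISS. Cache: [pear(c=1) berry(c=1) cherry(c=1)]
  4. access cherry: HIT, count now 2. Cache: [pear(c=1) berry(c=1) cherry(c=2)]
  5. access pear: HIT, count now 2. Cache: [berry(c=1) cherry(c=2) pear(c=2)]
  6. access berry: HIT, count now 2. Cache: [cherry(c=2) pear(c=2) berry(c=2)]
  7. access elk: MISS, evict cherry(c=2). Cache: [elk(c=1) pear(c=2) berry(c=2)]
  8. access cow: MISS, evict elk(c=1). Cache: [cow(c=1) pear(c=2) berry(c=2)]
  9. access lemon: MISS, evict cow(c=1). Cache: [lemon(c=1) pear(c=2) berry(c=2)]
  10. access lemon: HIT, count now 2. Cache: [pear(c=2) berry(c=2) lemon(c=2)]
  11. access pear: HIT, count now 3. Cache: [berry(c=2) lemon(c=2) pear(c=3)]
  12. access elk: MISS, evict berry(c=2). Cache: [elk(c=1) lemon(c=2) pear(c=3)]
  13. access berry: MISS, evict elk(c=1). Cache: [berry(c=1) lemon(c=2) pear(c=3)]
  14. access elk: MISS, evict berry(c=1). Cache: [elk(c=1) lemon(c=2) pear(c=3)]
  15. access lemon: HIT, count now 3. Cache: [elk(c=1) pear(c=3) lemon(c=3)]
  16. access hen: MISS, evict elk(c=1). Cache: [hen(c=1) pear(c=3) lemon(c=3)]
  17. access cherry: MISS, evict hen(c=1). Cache: [cherry(c=1) pear(c=3) lemon(c=3)]
  18. access cow: MISS, evict cherry(c=1). Cache: [cow(c=1) pear(c=3) lemon(c=3)]
Total: 6 hits, 12 misses, 9 evictions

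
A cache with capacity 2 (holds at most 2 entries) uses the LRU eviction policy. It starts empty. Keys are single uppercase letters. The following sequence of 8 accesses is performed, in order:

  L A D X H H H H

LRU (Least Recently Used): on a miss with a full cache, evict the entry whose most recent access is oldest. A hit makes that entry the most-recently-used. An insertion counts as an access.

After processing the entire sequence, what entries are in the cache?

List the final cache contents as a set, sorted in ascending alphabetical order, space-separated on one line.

LRU simulation (capacity=2):
  1. access L: MISS. Cache (LRU->MRU): [L]
  2. access A: MISS. Cache (LRU->MRU): [L A]
  3. access D: MISS, evict L. Cache (LRU->MRU): [A D]
  4. access X: MISS, evict A. Cache (LRU->MRU): [D X]
  5. access H: MISS, evict D. Cache (LRU->MRU): [X H]
  6. access H: HIT. Cache (LRU->MRU): [X H]
  7. access H: HIT. Cache (LRU->MRU): [X H]
  8. access H: HIT. Cache (LRU->MRU): [X H]
Total: 3 hits, 5 misses, 3 evictions

Answer: H X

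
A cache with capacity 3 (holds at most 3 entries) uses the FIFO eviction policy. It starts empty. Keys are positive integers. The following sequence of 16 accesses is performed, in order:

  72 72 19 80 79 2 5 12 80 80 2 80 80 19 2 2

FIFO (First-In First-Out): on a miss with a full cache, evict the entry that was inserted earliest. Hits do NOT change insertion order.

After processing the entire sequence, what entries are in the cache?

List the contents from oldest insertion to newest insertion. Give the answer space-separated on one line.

Answer: 80 2 19

Derivation:
FIFO simulation (capacity=3):
  1. access 72: MISS. Cache (old->new): [72]
  2. access 72: HIT. Cache (old->new): [72]
  3. access 19: MISS. Cache (old->new): [72 19]
  4. access 80: MISS. Cache (old->new): [72 19 80]
  5. access 79: MISS, evict 72. Cache (old->new): [19 80 79]
  6. access 2: MISS, evict 19. Cache (old->new): [80 79 2]
  7. access 5: MISS, evict 80. Cache (old->new): [79 2 5]
  8. access 12: MISS, evict 79. Cache (old->new): [2 5 12]
  9. access 80: MISS, evict 2. Cache (old->new): [5 12 80]
  10. access 80: HIT. Cache (old->new): [5 12 80]
  11. access 2: MISS, evict 5. Cache (old->new): [12 80 2]
  12. access 80: HIT. Cache (old->new): [12 80 2]
  13. access 80: HIT. Cache (old->new): [12 80 2]
  14. access 19: MISS, evict 12. Cache (old->new): [80 2 19]
  15. access 2: HIT. Cache (old->new): [80 2 19]
  16. access 2: HIT. Cache (old->new): [80 2 19]
Total: 6 hits, 10 misses, 7 evictions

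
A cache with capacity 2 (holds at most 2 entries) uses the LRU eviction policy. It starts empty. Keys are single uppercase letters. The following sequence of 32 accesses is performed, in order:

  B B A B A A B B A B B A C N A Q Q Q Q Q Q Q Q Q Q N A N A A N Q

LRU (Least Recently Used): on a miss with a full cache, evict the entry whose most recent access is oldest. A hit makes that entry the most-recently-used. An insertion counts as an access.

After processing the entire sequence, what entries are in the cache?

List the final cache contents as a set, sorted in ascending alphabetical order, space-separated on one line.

Answer: N Q

Derivation:
LRU simulation (capacity=2):
  1. access B: MISS. Cache (LRU->MRU): [B]
  2. access B: HIT. Cache (LRU->MRU): [B]
  3. access A: MISS. Cache (LRU->MRU): [B A]
  4. access B: HIT. Cache (LRU->MRU): [A B]
  5. access A: HIT. Cache (LRU->MRU): [B A]
  6. access A: HIT. Cache (LRU->MRU): [B A]
  7. access B: HIT. Cache (LRU->MRU): [A B]
  8. access B: HIT. Cache (LRU->MRU): [A B]
  9. access A: HIT. Cache (LRU->MRU): [B A]
  10. access B: HIT. Cache (LRU->MRU): [A B]
  11. access B: HIT. Cache (LRU->MRU): [A B]
  12. access A: HIT. Cache (LRU->MRU): [B A]
  13. access C: MISS, evict B. Cache (LRU->MRU): [A C]
  14. access N: MISS, evict A. Cache (LRU->MRU): [C N]
  15. access A: MISS, evict C. Cache (LRU->MRU): [N A]
  16. access Q: MISS, evict N. Cache (LRU->MRU): [A Q]
  17. access Q: HIT. Cache (LRU->MRU): [A Q]
  18. access Q: HIT. Cache (LRU->MRU): [A Q]
  19. access Q: HIT. Cache (LRU->MRU): [A Q]
  20. access Q: HIT. Cache (LRU->MRU): [A Q]
  21. access Q: HIT. Cache (LRU->MRU): [A Q]
  22. access Q: HIT. Cache (LRU->MRU): [A Q]
  23. access Q: HIT. Cache (LRU->MRU): [A Q]
  24. access Q: HIT. Cache (LRU->MRU): [A Q]
  25. access Q: HIT. Cache (LRU->MRU): [A Q]
  26. access N: MISS, evict A. Cache (LRU->MRU): [Q N]
  27. access A: MISS, evict Q. Cache (LRU->MRU): [N A]
  28. access N: HIT. Cache (LRU->MRU): [A N]
  29. access A: HIT. Cache (LRU->MRU): [N A]
  30. access A: HIT. Cache (LRU->MRU): [N A]
  31. access N: HIT. Cache (LRU->MRU): [A N]
  32. access Q: MISS, evict A. Cache (LRU->MRU): [N Q]
Total: 23 hits, 9 misses, 7 evictions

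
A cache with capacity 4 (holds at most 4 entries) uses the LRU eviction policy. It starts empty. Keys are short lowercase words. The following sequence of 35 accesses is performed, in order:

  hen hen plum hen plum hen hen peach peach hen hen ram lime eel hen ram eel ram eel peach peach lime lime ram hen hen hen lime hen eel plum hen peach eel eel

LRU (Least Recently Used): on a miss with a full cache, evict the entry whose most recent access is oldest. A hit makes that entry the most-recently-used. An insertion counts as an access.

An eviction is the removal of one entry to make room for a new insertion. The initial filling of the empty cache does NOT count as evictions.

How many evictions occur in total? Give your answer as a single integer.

Answer: 8

Derivation:
LRU simulation (capacity=4):
  1. access hen: MISS. Cache (LRU->MRU): [hen]
  2. access hen: HIT. Cache (LRU->MRU): [hen]
  3. access plum: MISS. Cache (LRU->MRU): [hen plum]
  4. access hen: HIT. Cache (LRU->MRU): [plum hen]
  5. access plum: HIT. Cache (LRU->MRU): [hen plum]
  6. access hen: HIT. Cache (LRU->MRU): [plum hen]
  7. access hen: HIT. Cache (LRU->MRU): [plum hen]
  8. access peach: MISS. Cache (LRU->MRU): [plum hen peach]
  9. access peach: HIT. Cache (LRU->MRU): [plum hen peach]
  10. access hen: HIT. Cache (LRU->MRU): [plum peach hen]
  11. access hen: HIT. Cache (LRU->MRU): [plum peach hen]
  12. access ram: MISS. Cache (LRU->MRU): [plum peach hen ram]
  13. access lime: MISS, evict plum. Cache (LRU->MRU): [peach hen ram lime]
  14. access eel: MISS, evict peach. Cache (LRU->MRU): [hen ram lime eel]
  15. access hen: HIT. Cache (LRU->MRU): [ram lime eel hen]
  16. access ram: HIT. Cache (LRU->MRU): [lime eel hen ram]
  17. access eel: HIT. Cache (LRU->MRU): [lime hen ram eel]
  18. access ram: HIT. Cache (LRU->MRU): [lime hen eel ram]
  19. access eel: HIT. Cache (LRU->MRU): [lime hen ram eel]
  20. access peach: MISS, evict lime. Cache (LRU->MRU): [hen ram eel peach]
  21. access peach: HIT. Cache (LRU->MRU): [hen ram eel peach]
  22. access lime: MISS, evict hen. Cache (LRU->MRU): [ram eel peach lime]
  23. access lime: HIT. Cache (LRU->MRU): [ram eel peach lime]
  24. access ram: HIT. Cache (LRU->MRU): [eel peach lime ram]
  25. access hen: MISS, evict eel. Cache (LRU->MRU): [peach lime ram hen]
  26. access hen: HIT. Cache (LRU->MRU): [peach lime ram hen]
  27. access hen: HIT. Cache (LRU->MRU): [peach lime ram hen]
  28. access lime: HIT. Cache (LRU->MRU): [peach ram hen lime]
  29. access hen: HIT. Cache (LRU->MRU): [peach ram lime hen]
  30. access eel: MISS, evict peach. Cache (LRU->MRU): [ram lime hen eel]
  31. access plum: MISS, evict ram. Cache (LRU->MRU): [lime hen eel plum]
  32. access hen: HIT. Cache (LRU->MRU): [lime eel plum hen]
  33. access peach: MISS, evict lime. Cache (LRU->MRU): [eel plum hen peach]
  34. access eel: HIT. Cache (LRU->MRU): [plum hen peach eel]
  35. access eel: HIT. Cache (LRU->MRU): [plum hen peach eel]
Total: 23 hits, 12 misses, 8 evictions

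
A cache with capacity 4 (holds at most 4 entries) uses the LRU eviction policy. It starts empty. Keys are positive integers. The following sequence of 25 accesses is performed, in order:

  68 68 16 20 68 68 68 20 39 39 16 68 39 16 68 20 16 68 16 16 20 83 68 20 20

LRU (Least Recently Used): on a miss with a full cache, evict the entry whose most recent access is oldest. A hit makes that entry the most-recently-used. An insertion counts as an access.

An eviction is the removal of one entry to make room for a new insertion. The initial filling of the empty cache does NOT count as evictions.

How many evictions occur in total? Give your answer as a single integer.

Answer: 1

Derivation:
LRU simulation (capacity=4):
  1. access 68: MISS. Cache (LRU->MRU): [68]
  2. access 68: HIT. Cache (LRU->MRU): [68]
  3. access 16: MISS. Cache (LRU->MRU): [68 16]
  4. access 20: MISS. Cache (LRU->MRU): [68 16 20]
  5. access 68: HIT. Cache (LRU->MRU): [16 20 68]
  6. access 68: HIT. Cache (LRU->MRU): [16 20 68]
  7. access 68: HIT. Cache (LRU->MRU): [16 20 68]
  8. access 20: HIT. Cache (LRU->MRU): [16 68 20]
  9. access 39: MISS. Cache (LRU->MRU): [16 68 20 39]
  10. access 39: HIT. Cache (LRU->MRU): [16 68 20 39]
  11. access 16: HIT. Cache (LRU->MRU): [68 20 39 16]
  12. access 68: HIT. Cache (LRU->MRU): [20 39 16 68]
  13. access 39: HIT. Cache (LRU->MRU): [20 16 68 39]
  14. access 16: HIT. Cache (LRU->MRU): [20 68 39 16]
  15. access 68: HIT. Cache (LRU->MRU): [20 39 16 68]
  16. access 20: HIT. Cache (LRU->MRU): [39 16 68 20]
  17. access 16: HIT. Cache (LRU->MRU): [39 68 20 16]
  18. access 68: HIT. Cache (LRU->MRU): [39 20 16 68]
  19. access 16: HIT. Cache (LRU->MRU): [39 20 68 16]
  20. access 16: HIT. Cache (LRU->MRU): [39 20 68 16]
  21. access 20: HIT. Cache (LRU->MRU): [39 68 16 20]
  22. access 83: MISS, evict 39. Cache (LRU->MRU): [68 16 20 83]
  23. access 68: HIT. Cache (LRU->MRU): [16 20 83 68]
  24. access 20: HIT. Cache (LRU->MRU): [16 83 68 20]
  25. access 20: HIT. Cache (LRU->MRU): [16 83 68 20]
Total: 20 hits, 5 misses, 1 evictions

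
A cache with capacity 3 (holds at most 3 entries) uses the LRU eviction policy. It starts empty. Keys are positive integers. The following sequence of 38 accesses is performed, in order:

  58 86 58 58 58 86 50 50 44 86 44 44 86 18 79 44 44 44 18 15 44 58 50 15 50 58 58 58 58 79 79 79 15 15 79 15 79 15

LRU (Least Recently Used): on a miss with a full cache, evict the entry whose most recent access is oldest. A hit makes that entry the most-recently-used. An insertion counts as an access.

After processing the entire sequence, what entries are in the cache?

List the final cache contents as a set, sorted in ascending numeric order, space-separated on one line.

LRU simulation (capacity=3):
  1. access 58: MISS. Cache (LRU->MRU): [58]
  2. access 86: MISS. Cache (LRU->MRU): [58 86]
  3. access 58: HIT. Cache (LRU->MRU): [86 58]
  4. access 58: HIT. Cache (LRU->MRU): [86 58]
  5. access 58: HIT. Cache (LRU->MRU): [86 58]
  6. access 86: HIT. Cache (LRU->MRU): [58 86]
  7. access 50: MISS. Cache (LRU->MRU): [58 86 50]
  8. access 50: HIT. Cache (LRU->MRU): [58 86 50]
  9. access 44: MISS, evict 58. Cache (LRU->MRU): [86 50 44]
  10. access 86: HIT. Cache (LRU->MRU): [50 44 86]
  11. access 44: HIT. Cache (LRU->MRU): [50 86 44]
  12. access 44: HIT. Cache (LRU->MRU): [50 86 44]
  13. access 86: HIT. Cache (LRU->MRU): [50 44 86]
  14. access 18: MISS, evict 50. Cache (LRU->MRU): [44 86 18]
  15. access 79: MISS, evict 44. Cache (LRU->MRU): [86 18 79]
  16. access 44: MISS, evict 86. Cache (LRU->MRU): [18 79 44]
  17. access 44: HIT. Cache (LRU->MRU): [18 79 44]
  18. access 44: HIT. Cache (LRU->MRU): [18 79 44]
  19. access 18: HIT. Cache (LRU->MRU): [79 44 18]
  20. access 15: MISS, evict 79. Cache (LRU->MRU): [44 18 15]
  21. access 44: HIT. Cache (LRU->MRU): [18 15 44]
  22. access 58: MISS, evict 18. Cache (LRU->MRU): [15 44 58]
  23. access 50: MISS, evict 15. Cache (LRU->MRU): [44 58 50]
  24. access 15: MISS, evict 44. Cache (LRU->MRU): [58 50 15]
  25. access 50: HIT. Cache (LRU->MRU): [58 15 50]
  26. access 58: HIT. Cache (LRU->MRU): [15 50 58]
  27. access 58: HIT. Cache (LRU->MRU): [15 50 58]
  28. access 58: HIT. Cache (LRU->MRU): [15 50 58]
  29. access 58: HIT. Cache (LRU->MRU): [15 50 58]
  30. access 79: MISS, evict 15. Cache (LRU->MRU): [50 58 79]
  31. access 79: HIT. Cache (LRU->MRU): [50 58 79]
  32. access 79: HIT. Cache (LRU->MRU): [50 58 79]
  33. access 15: MISS, evict 50. Cache (LRU->MRU): [58 79 15]
  34. access 15: HIT. Cache (LRU->MRU): [58 79 15]
  35. access 79: HIT. Cache (LRU->MRU): [58 15 79]
  36. access 15: HIT. Cache (LRU->MRU): [58 79 15]
  37. access 79: HIT. Cache (LRU->MRU): [58 15 79]
  38. access 15: HIT. Cache (LRU->MRU): [58 79 15]
Total: 25 hits, 13 misses, 10 evictions

Answer: 15 58 79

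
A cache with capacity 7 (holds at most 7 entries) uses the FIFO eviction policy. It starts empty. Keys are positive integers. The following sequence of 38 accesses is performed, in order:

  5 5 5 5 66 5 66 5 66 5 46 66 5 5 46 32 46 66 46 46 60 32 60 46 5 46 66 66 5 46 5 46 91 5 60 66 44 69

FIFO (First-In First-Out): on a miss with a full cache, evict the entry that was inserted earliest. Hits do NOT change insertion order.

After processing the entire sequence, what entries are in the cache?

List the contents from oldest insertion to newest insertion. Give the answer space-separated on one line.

Answer: 66 46 32 60 91 44 69

Derivation:
FIFO simulation (capacity=7):
  1. access 5: MISS. Cache (old->new): [5]
  2. access 5: HIT. Cache (old->new): [5]
  3. access 5: HIT. Cache (old->new): [5]
  4. access 5: HIT. Cache (old->new): [5]
  5. access 66: MISS. Cache (old->new): [5 66]
  6. access 5: HIT. Cache (old->new): [5 66]
  7. access 66: HIT. Cache (old->new): [5 66]
  8. access 5: HIT. Cache (old->new): [5 66]
  9. access 66: HIT. Cache (old->new): [5 66]
  10. access 5: HIT. Cache (old->new): [5 66]
  11. access 46: MISS. Cache (old->new): [5 66 46]
  12. access 66: HIT. Cache (old->new): [5 66 46]
  13. access 5: HIT. Cache (old->new): [5 66 46]
  14. access 5: HIT. Cache (old->new): [5 66 46]
  15. access 46: HIT. Cache (old->new): [5 66 46]
  16. access 32: MISS. Cache (old->new): [5 66 46 32]
  17. access 46: HIT. Cache (old->new): [5 66 46 32]
  18. access 66: HIT. Cache (old->new): [5 66 46 32]
  19. access 46: HIT. Cache (old->new): [5 66 46 32]
  20. access 46: HIT. Cache (old->new): [5 66 46 32]
  21. access 60: MISS. Cache (old->new): [5 66 46 32 60]
  22. access 32: HIT. Cache (old->new): [5 66 46 32 60]
  23. access 60: HIT. Cache (old->new): [5 66 46 32 60]
  24. access 46: HIT. Cache (old->new): [5 66 46 32 60]
  25. access 5: HIT. Cache (old->new): [5 66 46 32 60]
  26. access 46: HIT. Cache (old->new): [5 66 46 32 60]
  27. access 66: HIT. Cache (old->new): [5 66 46 32 60]
  28. access 66: HIT. Cache (old->new): [5 66 46 32 60]
  29. access 5: HIT. Cache (old->new): [5 66 46 32 60]
  30. access 46: HIT. Cache (old->new): [5 66 46 32 60]
  31. access 5: HIT. Cache (old->new): [5 66 46 32 60]
  32. access 46: HIT. Cache (old->new): [5 66 46 32 60]
  33. access 91: MISS. Cache (old->new): [5 66 46 32 60 91]
  34. access 5: HIT. Cache (old->new): [5 66 46 32 60 91]
  35. access 60: HIT. Cache (old->new): [5 66 46 32 60 91]
  36. access 66: HIT. Cache (old->new): [5 66 46 32 60 91]
  37. access 44: MISS. Cache (old->new): [5 66 46 32 60 91 44]
  38. access 69: MISS, evict 5. Cache (old->new): [66 46 32 60 91 44 69]
Total: 30 hits, 8 misses, 1 evictions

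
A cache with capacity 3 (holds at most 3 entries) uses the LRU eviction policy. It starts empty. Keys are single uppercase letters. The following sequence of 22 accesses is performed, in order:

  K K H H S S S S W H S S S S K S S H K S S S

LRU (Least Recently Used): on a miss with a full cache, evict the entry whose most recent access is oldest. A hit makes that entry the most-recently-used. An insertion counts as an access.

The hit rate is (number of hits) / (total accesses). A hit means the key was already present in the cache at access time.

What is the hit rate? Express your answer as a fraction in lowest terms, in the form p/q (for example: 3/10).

Answer: 17/22

Derivation:
LRU simulation (capacity=3):
  1. access K: MISS. Cache (LRU->MRU): [K]
  2. access K: HIT. Cache (LRU->MRU): [K]
  3. access H: MISS. Cache (LRU->MRU): [K H]
  4. access H: HIT. Cache (LRU->MRU): [K H]
  5. access S: MISS. Cache (LRU->MRU): [K H S]
  6. access S: HIT. Cache (LRU->MRU): [K H S]
  7. access S: HIT. Cache (LRU->MRU): [K H S]
  8. access S: HIT. Cache (LRU->MRU): [K H S]
  9. access W: MISS, evict K. Cache (LRU->MRU): [H S W]
  10. access H: HIT. Cache (LRU->MRU): [S W H]
  11. access S: HIT. Cache (LRU->MRU): [W H S]
  12. access S: HIT. Cache (LRU->MRU): [W H S]
  13. access S: HIT. Cache (LRU->MRU): [W H S]
  14. access S: HIT. Cache (LRU->MRU): [W H S]
  15. access K: MISS, evict W. Cache (LRU->MRU): [H S K]
  16. access S: HIT. Cache (LRU->MRU): [H K S]
  17. access S: HIT. Cache (LRU->MRU): [H K S]
  18. access H: HIT. Cache (LRU->MRU): [K S H]
  19. access K: HIT. Cache (LRU->MRU): [S H K]
  20. access S: HIT. Cache (LRU->MRU): [H K S]
  21. access S: HIT. Cache (LRU->MRU): [H K S]
  22. access S: HIT. Cache (LRU->MRU): [H K S]
Total: 17 hits, 5 misses, 2 evictions

Hit rate = 17/22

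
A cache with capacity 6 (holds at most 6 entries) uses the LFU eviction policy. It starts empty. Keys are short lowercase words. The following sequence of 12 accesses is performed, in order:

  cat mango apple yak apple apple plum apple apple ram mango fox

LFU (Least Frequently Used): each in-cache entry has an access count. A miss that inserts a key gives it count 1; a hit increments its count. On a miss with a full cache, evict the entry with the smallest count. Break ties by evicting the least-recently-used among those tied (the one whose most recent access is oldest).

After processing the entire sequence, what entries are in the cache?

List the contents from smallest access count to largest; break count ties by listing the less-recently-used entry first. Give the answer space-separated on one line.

LFU simulation (capacity=6):
  1. access cat: MISS. Cache: [cat(c=1)]
  2. access mango: MISS. Cache: [cat(c=1) mango(c=1)]
  3. access apple: MISS. Cache: [cat(c=1) mango(c=1) apple(c=1)]
  4. access yak: MISS. Cache: [cat(c=1) mango(c=1) apple(c=1) yak(c=1)]
  5. access apple: HIT, count now 2. Cache: [cat(c=1) mango(c=1) yak(c=1) apple(c=2)]
  6. access apple: HIT, count now 3. Cache: [cat(c=1) mango(c=1) yak(c=1) apple(c=3)]
  7. access plum: MISS. Cache: [cat(c=1) mango(c=1) yak(c=1) plum(c=1) apple(c=3)]
  8. access apple: HIT, count now 4. Cache: [cat(c=1) mango(c=1) yak(c=1) plum(c=1) apple(c=4)]
  9. access apple: HIT, count now 5. Cache: [cat(c=1) mango(c=1) yak(c=1) plum(c=1) apple(c=5)]
  10. access ram: MISS. Cache: [cat(c=1) mango(c=1) yak(c=1) plum(c=1) ram(c=1) apple(c=5)]
  11. access mango: HIT, count now 2. Cache: [cat(c=1) yak(c=1) plum(c=1) ram(c=1) mango(c=2) apple(c=5)]
  12. access fox: MISS, evict cat(c=1). Cache: [yak(c=1) plum(c=1) ram(c=1) fox(c=1) mango(c=2) apple(c=5)]
Total: 5 hits, 7 misses, 1 evictions

Answer: yak plum ram fox mango apple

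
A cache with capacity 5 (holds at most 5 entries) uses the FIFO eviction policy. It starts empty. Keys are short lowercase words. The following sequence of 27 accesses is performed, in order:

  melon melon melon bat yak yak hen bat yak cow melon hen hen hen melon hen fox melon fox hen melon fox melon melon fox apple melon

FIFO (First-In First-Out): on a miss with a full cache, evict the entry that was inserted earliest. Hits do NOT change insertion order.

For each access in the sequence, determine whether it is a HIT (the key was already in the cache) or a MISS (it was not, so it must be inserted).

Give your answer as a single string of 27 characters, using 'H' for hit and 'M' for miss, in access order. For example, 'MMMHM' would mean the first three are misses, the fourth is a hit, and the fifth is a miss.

Answer: MHHMMHMHHMHHHHHHMMHHHHHHHMH

Derivation:
FIFO simulation (capacity=5):
  1. access melon: MISS. Cache (old->new): [melon]
  2. access melon: HIT. Cache (old->new): [melon]
  3. access melon: HIT. Cache (old->new): [melon]
  4. access bat: MISS. Cache (old->new): [melon bat]
  5. access yak: MISS. Cache (old->new): [melon bat yak]
  6. access yak: HIT. Cache (old->new): [melon bat yak]
  7. access hen: MISS. Cache (old->new): [melon bat yak hen]
  8. access bat: HIT. Cache (old->new): [melon bat yak hen]
  9. access yak: HIT. Cache (old->new): [melon bat yak hen]
  10. access cow: MISS. Cache (old->new): [melon bat yak hen cow]
  11. access melon: HIT. Cache (old->new): [melon bat yak hen cow]
  12. access hen: HIT. Cache (old->new): [melon bat yak hen cow]
  13. access hen: HIT. Cache (old->new): [melon bat yak hen cow]
  14. access hen: HIT. Cache (old->new): [melon bat yak hen cow]
  15. access melon: HIT. Cache (old->new): [melon bat yak hen cow]
  16. access hen: HIT. Cache (old->new): [melon bat yak hen cow]
  17. access fox: MISS, evict melon. Cache (old->new): [bat yak hen cow fox]
  18. access melon: MISS, evict bat. Cache (old->new): [yak hen cow fox melon]
  19. access fox: HIT. Cache (old->new): [yak hen cow fox melon]
  20. access hen: HIT. Cache (old->new): [yak hen cow fox melon]
  21. access melon: HIT. Cache (old->new): [yak hen cow fox melon]
  22. access fox: HIT. Cache (old->new): [yak hen cow fox melon]
  23. access melon: HIT. Cache (old->new): [yak hen cow fox melon]
  24. access melon: HIT. Cache (old->new): [yak hen cow fox melon]
  25. access fox: HIT. Cache (old->new): [yak hen cow fox melon]
  26. access apple: MISS, evict yak. Cache (old->new): [hen cow fox melon apple]
  27. access melon: HIT. Cache (old->new): [hen cow fox melon apple]
Total: 19 hits, 8 misses, 3 evictions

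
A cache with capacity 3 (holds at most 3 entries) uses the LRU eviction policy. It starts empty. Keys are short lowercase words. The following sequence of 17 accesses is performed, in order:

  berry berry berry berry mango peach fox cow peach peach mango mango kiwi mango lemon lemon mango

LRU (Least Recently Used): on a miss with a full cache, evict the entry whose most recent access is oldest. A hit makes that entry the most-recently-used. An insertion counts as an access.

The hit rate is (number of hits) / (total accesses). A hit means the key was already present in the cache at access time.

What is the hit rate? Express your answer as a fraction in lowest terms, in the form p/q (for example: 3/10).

Answer: 9/17

Derivation:
LRU simulation (capacity=3):
  1. access berry: MISS. Cache (LRU->MRU): [berry]
  2. access berry: HIT. Cache (LRU->MRU): [berry]
  3. access berry: HIT. Cache (LRU->MRU): [berry]
  4. access berry: HIT. Cache (LRU->MRU): [berry]
  5. access mango: MISS. Cache (LRU->MRU): [berry mango]
  6. access peach: MISS. Cache (LRU->MRU): [berry mango peach]
  7. access fox: MISS, evict berry. Cache (LRU->MRU): [mango peach fox]
  8. access cow: MISS, evict mango. Cache (LRU->MRU): [peach fox cow]
  9. access peach: HIT. Cache (LRU->MRU): [fox cow peach]
  10. access peach: HIT. Cache (LRU->MRU): [fox cow peach]
  11. access mango: MISS, evict fox. Cache (LRU->MRU): [cow peach mango]
  12. access mango: HIT. Cache (LRU->MRU): [cow peach mango]
  13. access kiwi: MISS, evict cow. Cache (LRU->MRU): [peach mango kiwi]
  14. access mango: HIT. Cache (LRU->MRU): [peach kiwi mango]
  15. access lemon: MISS, evict peach. Cache (LRU->MRU): [kiwi mango lemon]
  16. access lemon: HIT. Cache (LRU->MRU): [kiwi mango lemon]
  17. access mango: HIT. Cache (LRU->MRU): [kiwi lemon mango]
Total: 9 hits, 8 misses, 5 evictions

Hit rate = 9/17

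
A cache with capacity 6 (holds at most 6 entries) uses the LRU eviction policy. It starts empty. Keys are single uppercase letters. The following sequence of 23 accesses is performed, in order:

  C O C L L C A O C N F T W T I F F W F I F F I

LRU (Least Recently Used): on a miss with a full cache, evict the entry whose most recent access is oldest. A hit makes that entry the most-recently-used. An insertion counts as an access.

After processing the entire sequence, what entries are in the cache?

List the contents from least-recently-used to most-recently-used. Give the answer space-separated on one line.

LRU simulation (capacity=6):
  1. access C: MISS. Cache (LRU->MRU): [C]
  2. access O: MISS. Cache (LRU->MRU): [C O]
  3. access C: HIT. Cache (LRU->MRU): [O C]
  4. access L: MISS. Cache (LRU->MRU): [O C L]
  5. access L: HIT. Cache (LRU->MRU): [O C L]
  6. access C: HIT. Cache (LRU->MRU): [O L C]
  7. access A: MISS. Cache (LRU->MRU): [O L C A]
  8. access O: HIT. Cache (LRU->MRU): [L C A O]
  9. access C: HIT. Cache (LRU->MRU): [L A O C]
  10. access N: MISS. Cache (LRU->MRU): [L A O C N]
  11. access F: MISS. Cache (LRU->MRU): [L A O C N F]
  12. access T: MISS, evict L. Cache (LRU->MRU): [A O C N F T]
  13. access W: MISS, evict A. Cache (LRU->MRU): [O C N F T W]
  14. access T: HIT. Cache (LRU->MRU): [O C N F W T]
  15. access I: MISS, evict O. Cache (LRU->MRU): [C N F W T I]
  16. access F: HIT. Cache (LRU->MRU): [C N W T I F]
  17. access F: HIT. Cache (LRU->MRU): [C N W T I F]
  18. access W: HIT. Cache (LRU->MRU): [C N T I F W]
  19. access F: HIT. Cache (LRU->MRU): [C N T I W F]
  20. access I: HIT. Cache (LRU->MRU): [C N T W F I]
  21. access F: HIT. Cache (LRU->MRU): [C N T W I F]
  22. access F: HIT. Cache (LRU->MRU): [C N T W I F]
  23. access I: HIT. Cache (LRU->MRU): [C N T W F I]
Total: 14 hits, 9 misses, 3 evictions

Answer: C N T W F I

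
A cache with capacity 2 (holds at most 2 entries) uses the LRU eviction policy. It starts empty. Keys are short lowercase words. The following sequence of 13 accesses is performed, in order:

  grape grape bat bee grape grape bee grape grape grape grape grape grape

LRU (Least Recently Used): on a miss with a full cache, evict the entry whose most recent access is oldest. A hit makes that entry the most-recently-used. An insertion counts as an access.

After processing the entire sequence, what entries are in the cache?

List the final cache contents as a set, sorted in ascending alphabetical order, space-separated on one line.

LRU simulation (capacity=2):
  1. access grape: MISS. Cache (LRU->MRU): [grape]
  2. access grape: HIT. Cache (LRU->MRU): [grape]
  3. access bat: MISS. Cache (LRU->MRU): [grape bat]
  4. access bee: MISS, evict grape. Cache (LRU->MRU): [bat bee]
  5. access grape: MISS, evict bat. Cache (LRU->MRU): [bee grape]
  6. access grape: HIT. Cache (LRU->MRU): [bee grape]
  7. access bee: HIT. Cache (LRU->MRU): [grape bee]
  8. access grape: HIT. Cache (LRU->MRU): [bee grape]
  9. access grape: HIT. Cache (LRU->MRU): [bee grape]
  10. access grape: HIT. Cache (LRU->MRU): [bee grape]
  11. access grape: HIT. Cache (LRU->MRU): [bee grape]
  12. access grape: HIT. Cache (LRU->MRU): [bee grape]
  13. access grape: HIT. Cache (LRU->MRU): [bee grape]
Total: 9 hits, 4 misses, 2 evictions

Answer: bee grape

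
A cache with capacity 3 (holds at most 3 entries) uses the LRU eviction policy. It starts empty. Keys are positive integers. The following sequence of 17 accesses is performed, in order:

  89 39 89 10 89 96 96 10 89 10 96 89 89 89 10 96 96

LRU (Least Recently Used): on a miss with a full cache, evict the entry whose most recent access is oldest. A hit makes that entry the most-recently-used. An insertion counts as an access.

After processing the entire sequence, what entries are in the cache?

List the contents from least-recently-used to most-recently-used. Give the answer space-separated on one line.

LRU simulation (capacity=3):
  1. access 89: MISS. Cache (LRU->MRU): [89]
  2. access 39: MISS. Cache (LRU->MRU): [89 39]
  3. access 89: HIT. Cache (LRU->MRU): [39 89]
  4. access 10: MISS. Cache (LRU->MRU): [39 89 10]
  5. access 89: HIT. Cache (LRU->MRU): [39 10 89]
  6. access 96: MISS, evict 39. Cache (LRU->MRU): [10 89 96]
  7. access 96: HIT. Cache (LRU->MRU): [10 89 96]
  8. access 10: HIT. Cache (LRU->MRU): [89 96 10]
  9. access 89: HIT. Cache (LRU->MRU): [96 10 89]
  10. access 10: HIT. Cache (LRU->MRU): [96 89 10]
  11. access 96: HIT. Cache (LRU->MRU): [89 10 96]
  12. access 89: HIT. Cache (LRU->MRU): [10 96 89]
  13. access 89: HIT. Cache (LRU->MRU): [10 96 89]
  14. access 89: HIT. Cache (LRU->MRU): [10 96 89]
  15. access 10: HIT. Cache (LRU->MRU): [96 89 10]
  16. access 96: HIT. Cache (LRU->MRU): [89 10 96]
  17. access 96: HIT. Cache (LRU->MRU): [89 10 96]
Total: 13 hits, 4 misses, 1 evictions

Answer: 89 10 96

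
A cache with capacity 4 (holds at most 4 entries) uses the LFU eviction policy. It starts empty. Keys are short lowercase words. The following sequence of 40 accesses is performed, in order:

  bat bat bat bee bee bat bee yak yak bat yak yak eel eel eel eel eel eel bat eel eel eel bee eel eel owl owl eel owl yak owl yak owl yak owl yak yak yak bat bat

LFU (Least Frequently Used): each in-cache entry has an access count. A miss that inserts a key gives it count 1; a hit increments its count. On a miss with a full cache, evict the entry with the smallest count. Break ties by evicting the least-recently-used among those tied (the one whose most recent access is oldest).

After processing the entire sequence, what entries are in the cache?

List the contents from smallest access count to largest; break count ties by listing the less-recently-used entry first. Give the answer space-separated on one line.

LFU simulation (capacity=4):
  1. access bat: MISS. Cache: [bat(c=1)]
  2. access bat: HIT, count now 2. Cache: [bat(c=2)]
  3. access bat: HIT, count now 3. Cache: [bat(c=3)]
  4. access bee: MISS. Cache: [bee(c=1) bat(c=3)]
  5. access bee: HIT, count now 2. Cache: [bee(c=2) bat(c=3)]
  6. access bat: HIT, count now 4. Cache: [bee(c=2) bat(c=4)]
  7. access bee: HIT, count now 3. Cache: [bee(c=3) bat(c=4)]
  8. access yak: MISS. Cache: [yak(c=1) bee(c=3) bat(c=4)]
  9. access yak: HIT, count now 2. Cache: [yak(c=2) bee(c=3) bat(c=4)]
  10. access bat: HIT, count now 5. Cache: [yak(c=2) bee(c=3) bat(c=5)]
  11. access yak: HIT, count now 3. Cache: [bee(c=3) yak(c=3) bat(c=5)]
  12. access yak: HIT, count now 4. Cache: [bee(c=3) yak(c=4) bat(c=5)]
  13. access eel: MISS. Cache: [eel(c=1) bee(c=3) yak(c=4) bat(c=5)]
  14. access eel: HIT, count now 2. Cache: [eel(c=2) bee(c=3) yak(c=4) bat(c=5)]
  15. access eel: HIT, count now 3. Cache: [bee(c=3) eel(c=3) yak(c=4) bat(c=5)]
  16. access eel: HIT, count now 4. Cache: [bee(c=3) yak(c=4) eel(c=4) bat(c=5)]
  17. access eel: HIT, count now 5. Cache: [bee(c=3) yak(c=4) bat(c=5) eel(c=5)]
  18. access eel: HIT, count now 6. Cache: [bee(c=3) yak(c=4) bat(c=5) eel(c=6)]
  19. access bat: HIT, count now 6. Cache: [bee(c=3) yak(c=4) eel(c=6) bat(c=6)]
  20. access eel: HIT, count now 7. Cache: [bee(c=3) yak(c=4) bat(c=6) eel(c=7)]
  21. access eel: HIT, count now 8. Cache: [bee(c=3) yak(c=4) bat(c=6) eel(c=8)]
  22. access eel: HIT, count now 9. Cache: [bee(c=3) yak(c=4) bat(c=6) eel(c=9)]
  23. access bee: HIT, count now 4. Cache: [yak(c=4) bee(c=4) bat(c=6) eel(c=9)]
  24. access eel: HIT, count now 10. Cache: [yak(c=4) bee(c=4) bat(c=6) eel(c=10)]
  25. access eel: HIT, count now 11. Cache: [yak(c=4) bee(c=4) bat(c=6) eel(c=11)]
  26. access owl: MISS, evict yak(c=4). Cache: [owl(c=1) bee(c=4) bat(c=6) eel(c=11)]
  27. access owl: HIT, count now 2. Cache: [owl(c=2) bee(c=4) bat(c=6) eel(c=11)]
  28. access eel: HIT, count now 12. Cache: [owl(c=2) bee(c=4) bat(c=6) eel(c=12)]
  29. access owl: HIT, count now 3. Cache: [owl(c=3) bee(c=4) bat(c=6) eel(c=12)]
  30. access yak: MISS, evict owl(c=3). Cache: [yak(c=1) bee(c=4) bat(c=6) eel(c=12)]
  31. access owl: MISS, evict yak(c=1). Cache: [owl(c=1) bee(c=4) bat(c=6) eel(c=12)]
  32. access yak: MISS, evict owl(c=1). Cache: [yak(c=1) bee(c=4) bat(c=6) eel(c=12)]
  33. access owl: MISS, evict yak(c=1). Cache: [owl(c=1) bee(c=4) bat(c=6) eel(c=12)]
  34. access yak: MISS, evict owl(c=1). Cache: [yak(c=1) bee(c=4) bat(c=6) eel(c=12)]
  35. access owl: MISS, evict yak(c=1). Cache: [owl(c=1) bee(c=4) bat(c=6) eel(c=12)]
  36. access yak: MISS, evict owl(c=1). Cache: [yak(c=1) bee(c=4) bat(c=6) eel(c=12)]
  37. access yak: HIT, count now 2. Cache: [yak(c=2) bee(c=4) bat(c=6) eel(c=12)]
  38. access yak: HIT, count now 3. Cache: [yak(c=3) bee(c=4) bat(c=6) eel(c=12)]
  39. access bat: HIT, count now 7. Cache: [yak(c=3) bee(c=4) bat(c=7) eel(c=12)]
  40. access bat: HIT, count now 8. Cache: [yak(c=3) bee(c=4) bat(c=8) eel(c=12)]
Total: 28 hits, 12 misses, 8 evictions

Answer: yak bee bat eel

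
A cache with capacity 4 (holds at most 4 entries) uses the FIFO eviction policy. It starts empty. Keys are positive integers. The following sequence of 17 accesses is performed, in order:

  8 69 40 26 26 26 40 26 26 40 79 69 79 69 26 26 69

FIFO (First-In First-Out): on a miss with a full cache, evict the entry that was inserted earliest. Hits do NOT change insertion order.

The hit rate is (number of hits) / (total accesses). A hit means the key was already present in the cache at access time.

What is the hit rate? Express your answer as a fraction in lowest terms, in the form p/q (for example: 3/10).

FIFO simulation (capacity=4):
  1. access 8: MISS. Cache (old->new): [8]
  2. access 69: MISS. Cache (old->new): [8 69]
  3. access 40: MISS. Cache (old->new): [8 69 40]
  4. access 26: MISS. Cache (old->new): [8 69 40 26]
  5. access 26: HIT. Cache (old->new): [8 69 40 26]
  6. access 26: HIT. Cache (old->new): [8 69 40 26]
  7. access 40: HIT. Cache (old->new): [8 69 40 26]
  8. access 26: HIT. Cache (old->new): [8 69 40 26]
  9. access 26: HIT. Cache (old->new): [8 69 40 26]
  10. access 40: HIT. Cache (old->new): [8 69 40 26]
  11. access 79: MISS, evict 8. Cache (old->new): [69 40 26 79]
  12. access 69: HIT. Cache (old->new): [69 40 26 79]
  13. access 79: HIT. Cache (old->new): [69 40 26 79]
  14. access 69: HIT. Cache (old->new): [69 40 26 79]
  15. access 26: HIT. Cache (old->new): [69 40 26 79]
  16. access 26: HIT. Cache (old->new): [69 40 26 79]
  17. access 69: HIT. Cache (old->new): [69 40 26 79]
Total: 12 hits, 5 misses, 1 evictions

Hit rate = 12/17

Answer: 12/17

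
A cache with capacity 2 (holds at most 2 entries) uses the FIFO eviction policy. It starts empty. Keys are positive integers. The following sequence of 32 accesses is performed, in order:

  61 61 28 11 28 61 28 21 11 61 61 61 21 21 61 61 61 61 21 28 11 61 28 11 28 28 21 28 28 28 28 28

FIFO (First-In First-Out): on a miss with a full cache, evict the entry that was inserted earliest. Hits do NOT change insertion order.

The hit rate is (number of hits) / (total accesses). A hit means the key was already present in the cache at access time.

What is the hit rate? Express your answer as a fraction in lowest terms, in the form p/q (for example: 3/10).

FIFO simulation (capacity=2):
  1. access 61: MISS. Cache (old->new): [61]
  2. access 61: HIT. Cache (old->new): [61]
  3. access 28: MISS. Cache (old->new): [61 28]
  4. access 11: MISS, evict 61. Cache (old->new): [28 11]
  5. access 28: HIT. Cache (old->new): [28 11]
  6. access 61: MISS, evict 28. Cache (old->new): [11 61]
  7. access 28: MISS, evict 11. Cache (old->new): [61 28]
  8. access 21: MISS, evict 61. Cache (old->new): [28 21]
  9. access 11: MISS, evict 28. Cache (old->new): [21 11]
  10. access 61: MISS, evict 21. Cache (old->new): [11 61]
  11. access 61: HIT. Cache (old->new): [11 61]
  12. access 61: HIT. Cache (old->new): [11 61]
  13. access 21: MISS, evict 11. Cache (old->new): [61 21]
  14. access 21: HIT. Cache (old->new): [61 21]
  15. access 61: HIT. Cache (old->new): [61 21]
  16. access 61: HIT. Cache (old->new): [61 21]
  17. access 61: HIT. Cache (old->new): [61 21]
  18. access 61: HIT. Cache (old->new): [61 21]
  19. access 21: HIT. Cache (old->new): [61 21]
  20. access 28: MISS, evict 61. Cache (old->new): [21 28]
  21. access 11: MISS, evict 21. Cache (old->new): [28 11]
  22. access 61: MISS, evict 28. Cache (old->new): [11 61]
  23. access 28: MISS, evict 11. Cache (old->new): [61 28]
  24. access 11: MISS, evict 61. Cache (old->new): [28 11]
  25. access 28: HIT. Cache (old->new): [28 11]
  26. access 28: HIT. Cache (old->new): [28 11]
  27. access 21: MISS, evict 28. Cache (old->new): [11 21]
  28. access 28: MISS, evict 11. Cache (old->new): [21 28]
  29. access 28: HIT. Cache (old->new): [21 28]
  30. access 28: HIT. Cache (old->new): [21 28]
  31. access 28: HIT. Cache (old->new): [21 28]
  32. access 28: HIT. Cache (old->new): [21 28]
Total: 16 hits, 16 misses, 14 evictions

Hit rate = 16/32 = 1/2

Answer: 1/2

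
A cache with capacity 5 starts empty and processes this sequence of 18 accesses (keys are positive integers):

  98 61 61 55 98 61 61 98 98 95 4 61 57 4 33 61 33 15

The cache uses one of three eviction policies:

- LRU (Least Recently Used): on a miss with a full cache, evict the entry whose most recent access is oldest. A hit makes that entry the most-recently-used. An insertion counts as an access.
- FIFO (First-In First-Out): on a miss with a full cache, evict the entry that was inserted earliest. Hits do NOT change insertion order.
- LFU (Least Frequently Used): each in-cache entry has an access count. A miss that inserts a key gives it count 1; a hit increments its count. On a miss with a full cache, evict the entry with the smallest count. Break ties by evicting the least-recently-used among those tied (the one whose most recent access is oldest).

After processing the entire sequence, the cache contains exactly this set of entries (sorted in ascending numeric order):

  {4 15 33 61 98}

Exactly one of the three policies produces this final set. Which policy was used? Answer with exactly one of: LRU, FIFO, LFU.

Answer: LFU

Derivation:
Simulating under each policy and comparing final sets:
  LRU: final set = {4 15 33 57 61} -> differs
  FIFO: final set = {4 15 33 57 61} -> differs
  LFU: final set = {4 15 33 61 98} -> MATCHES target
Only LFU produces the target set.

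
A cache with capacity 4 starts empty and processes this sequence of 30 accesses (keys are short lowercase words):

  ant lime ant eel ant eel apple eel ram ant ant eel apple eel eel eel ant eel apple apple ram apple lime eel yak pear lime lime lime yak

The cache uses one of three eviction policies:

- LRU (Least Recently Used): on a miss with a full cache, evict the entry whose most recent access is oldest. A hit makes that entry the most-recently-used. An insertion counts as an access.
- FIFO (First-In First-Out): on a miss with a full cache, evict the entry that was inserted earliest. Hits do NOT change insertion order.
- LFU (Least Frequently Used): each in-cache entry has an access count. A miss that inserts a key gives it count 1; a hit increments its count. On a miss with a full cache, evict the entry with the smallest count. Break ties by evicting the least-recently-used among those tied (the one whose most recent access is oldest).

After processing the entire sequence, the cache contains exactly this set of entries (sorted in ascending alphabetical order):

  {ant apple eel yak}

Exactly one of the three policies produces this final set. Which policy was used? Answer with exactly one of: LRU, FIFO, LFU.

Simulating under each policy and comparing final sets:
  LRU: final set = {eel lime pear yak} -> differs
  FIFO: final set = {eel lime pear yak} -> differs
  LFU: final set = {ant apple eel yak} -> MATCHES target
Only LFU produces the target set.

Answer: LFU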